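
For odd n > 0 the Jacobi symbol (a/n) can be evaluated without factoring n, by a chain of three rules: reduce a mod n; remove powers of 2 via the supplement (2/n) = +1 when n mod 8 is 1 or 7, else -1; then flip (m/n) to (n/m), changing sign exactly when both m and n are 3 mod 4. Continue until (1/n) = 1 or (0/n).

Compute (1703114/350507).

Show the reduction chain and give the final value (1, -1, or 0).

(1703114/350507) = (301086/350507)   [reduce mod 350507]
301086 = 2^1·150543; (2/350507) = -1 since 350507 mod 8 = 3, so (301086/350507) = (-1)^1·(150543/350507); sign now -1
reciprocity: (150543/350507) = -1·(350507/150543) since 150543 mod 4 = 3, 350507 mod 4 = 3; sign now +1
(350507/150543) = (49421/150543)   [reduce mod 150543]
reciprocity: (49421/150543) = +1·(150543/49421) since 49421 mod 4 = 1, 150543 mod 4 = 3; sign now +1
(150543/49421) = (2280/49421)   [reduce mod 49421]
2280 = 2^3·285; (2/49421) = -1 since 49421 mod 8 = 5, so (2280/49421) = (-1)^3·(285/49421); sign now -1
reciprocity: (285/49421) = +1·(49421/285) since 285 mod 4 = 1, 49421 mod 4 = 1; sign now -1
(49421/285) = (116/285)   [reduce mod 285]
116 = 2^2·29; (2/285) = -1 since 285 mod 8 = 5, so (116/285) = (-1)^2·(29/285); sign now -1
reciprocity: (29/285) = +1·(285/29) since 29 mod 4 = 1, 285 mod 4 = 1; sign now -1
(285/29) = (24/29)   [reduce mod 29]
24 = 2^3·3; (2/29) = -1 since 29 mod 8 = 5, so (24/29) = (-1)^3·(3/29); sign now +1
reciprocity: (3/29) = +1·(29/3) since 3 mod 4 = 3, 29 mod 4 = 1; sign now +1
(29/3) = (2/3)   [reduce mod 3]
2 = 2^1·1; (2/3) = -1 since 3 mod 8 = 3, so (2/3) = (-1)^1·(1/3); sign now -1
(1/3) = 1; final value = sign = -1

-1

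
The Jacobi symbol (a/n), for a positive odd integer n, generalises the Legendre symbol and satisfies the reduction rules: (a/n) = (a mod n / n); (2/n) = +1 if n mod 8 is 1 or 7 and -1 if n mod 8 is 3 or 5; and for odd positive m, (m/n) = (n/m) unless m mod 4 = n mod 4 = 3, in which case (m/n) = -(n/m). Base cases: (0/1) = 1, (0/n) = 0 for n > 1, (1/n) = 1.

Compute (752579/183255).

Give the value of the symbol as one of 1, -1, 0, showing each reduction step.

(752579/183255) = (19559/183255)   [reduce mod 183255]
reciprocity: (19559/183255) = -1·(183255/19559) since 19559 mod 4 = 3, 183255 mod 4 = 3; sign now -1
(183255/19559) = (7224/19559)   [reduce mod 19559]
7224 = 2^3·903; (2/19559) = +1 since 19559 mod 8 = 7, so (7224/19559) = (+1)^3·(903/19559); sign now -1
reciprocity: (903/19559) = -1·(19559/903) since 903 mod 4 = 3, 19559 mod 4 = 3; sign now +1
(19559/903) = (596/903)   [reduce mod 903]
596 = 2^2·149; (2/903) = +1 since 903 mod 8 = 7, so (596/903) = (+1)^2·(149/903); sign now +1
reciprocity: (149/903) = +1·(903/149) since 149 mod 4 = 1, 903 mod 4 = 3; sign now +1
(903/149) = (9/149)   [reduce mod 149]
reciprocity: (9/149) = +1·(149/9) since 9 mod 4 = 1, 149 mod 4 = 1; sign now +1
(149/9) = (5/9)   [reduce mod 9]
reciprocity: (5/9) = +1·(9/5) since 5 mod 4 = 1, 9 mod 4 = 1; sign now +1
(9/5) = (4/5)   [reduce mod 5]
4 = 2^2·1; (2/5) = -1 since 5 mod 8 = 5, so (4/5) = (-1)^2·(1/5); sign now +1
(1/5) = 1; final value = sign = +1

1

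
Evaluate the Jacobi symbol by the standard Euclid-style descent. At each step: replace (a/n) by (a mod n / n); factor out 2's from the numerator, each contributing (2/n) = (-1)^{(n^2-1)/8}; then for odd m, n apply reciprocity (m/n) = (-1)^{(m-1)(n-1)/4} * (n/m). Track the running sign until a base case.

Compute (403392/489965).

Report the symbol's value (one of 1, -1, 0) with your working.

factor out 2^6: 403392 = 2^6·6303; with 489965 mod 8 = 5, (2/489965) = -1; sign now +1; continue with (6303/489965)
flip (6303/489965) -> (489965/6303): both odd, 6303 mod 4 = 3, 489965 mod 4 = 1, so the flip contributes +1; sign now +1
(489965/6303): 489965 mod 6303 = 4634, so (489965/6303) = (4634/6303)
factor out 2^1: 4634 = 2^1·2317; with 6303 mod 8 = 7, (2/6303) = +1; sign now +1; continue with (2317/6303)
flip (2317/6303) -> (6303/2317): both odd, 2317 mod 4 = 1, 6303 mod 4 = 3, so the flip contributes +1; sign now +1
(6303/2317): 6303 mod 2317 = 1669, so (6303/2317) = (1669/2317)
flip (1669/2317) -> (2317/1669): both odd, 1669 mod 4 = 1, 2317 mod 4 = 1, so the flip contributes +1; sign now +1
(2317/1669): 2317 mod 1669 = 648, so (2317/1669) = (648/1669)
factor out 2^3: 648 = 2^3·81; with 1669 mod 8 = 5, (2/1669) = -1; sign now -1; continue with (81/1669)
flip (81/1669) -> (1669/81): both odd, 81 mod 4 = 1, 1669 mod 4 = 1, so the flip contributes +1; sign now -1
(1669/81): 1669 mod 81 = 49, so (1669/81) = (49/81)
flip (49/81) -> (81/49): both odd, 49 mod 4 = 1, 81 mod 4 = 1, so the flip contributes +1; sign now -1
(81/49): 81 mod 49 = 32, so (81/49) = (32/49)
factor out 2^5: 32 = 2^5·1; with 49 mod 8 = 1, (2/49) = +1; sign now -1; continue with (1/49)
reached (1/49) = 1, so the symbol is -1

-1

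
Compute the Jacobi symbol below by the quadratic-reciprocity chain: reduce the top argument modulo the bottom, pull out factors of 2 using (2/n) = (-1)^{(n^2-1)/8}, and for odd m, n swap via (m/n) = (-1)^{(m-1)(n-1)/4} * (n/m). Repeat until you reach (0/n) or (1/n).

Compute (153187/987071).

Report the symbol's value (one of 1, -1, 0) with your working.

0

reciprocity: (153187/987071) = -1·(987071/153187) since 153187 mod 4 = 3, 987071 mod 4 = 3; sign now -1
(987071/153187) = (67949/153187)   [reduce mod 153187]
reciprocity: (67949/153187) = +1·(153187/67949) since 67949 mod 4 = 1, 153187 mod 4 = 3; sign now -1
(153187/67949) = (17289/67949)   [reduce mod 67949]
reciprocity: (17289/67949) = +1·(67949/17289) since 17289 mod 4 = 1, 67949 mod 4 = 1; sign now -1
(67949/17289) = (16082/17289)   [reduce mod 17289]
16082 = 2^1·8041; (2/17289) = +1 since 17289 mod 8 = 1, so (16082/17289) = (+1)^1·(8041/17289); sign now -1
reciprocity: (8041/17289) = +1·(17289/8041) since 8041 mod 4 = 1, 17289 mod 4 = 1; sign now -1
(17289/8041) = (1207/8041)   [reduce mod 8041]
reciprocity: (1207/8041) = +1·(8041/1207) since 1207 mod 4 = 3, 8041 mod 4 = 1; sign now -1
(8041/1207) = (799/1207)   [reduce mod 1207]
reciprocity: (799/1207) = -1·(1207/799) since 799 mod 4 = 3, 1207 mod 4 = 3; sign now +1
(1207/799) = (408/799)   [reduce mod 799]
408 = 2^3·51; (2/799) = +1 since 799 mod 8 = 7, so (408/799) = (+1)^3·(51/799); sign now +1
reciprocity: (51/799) = -1·(799/51) since 51 mod 4 = 3, 799 mod 4 = 3; sign now -1
(799/51) = (34/51)   [reduce mod 51]
34 = 2^1·17; (2/51) = -1 since 51 mod 8 = 3, so (34/51) = (-1)^1·(17/51); sign now +1
reciprocity: (17/51) = +1·(51/17) since 17 mod 4 = 1, 51 mod 4 = 3; sign now +1
(51/17) = (0/17)   [reduce mod 17]
(0/17) = 0   [gcd(a, n) > 1]; final value = 0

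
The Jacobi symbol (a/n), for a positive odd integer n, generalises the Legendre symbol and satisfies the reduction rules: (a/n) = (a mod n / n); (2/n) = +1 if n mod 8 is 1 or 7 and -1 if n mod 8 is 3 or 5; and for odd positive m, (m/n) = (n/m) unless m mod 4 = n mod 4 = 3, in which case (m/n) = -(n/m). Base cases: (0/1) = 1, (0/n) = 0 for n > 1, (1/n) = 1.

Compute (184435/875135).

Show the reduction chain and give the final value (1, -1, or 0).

0

reciprocity: (184435/875135) = -1·(875135/184435) since 184435 mod 4 = 3, 875135 mod 4 = 3; sign now -1
(875135/184435) = (137395/184435)   [reduce mod 184435]
reciprocity: (137395/184435) = -1·(184435/137395) since 137395 mod 4 = 3, 184435 mod 4 = 3; sign now +1
(184435/137395) = (47040/137395)   [reduce mod 137395]
47040 = 2^6·735; (2/137395) = -1 since 137395 mod 8 = 3, so (47040/137395) = (-1)^6·(735/137395); sign now +1
reciprocity: (735/137395) = -1·(137395/735) since 735 mod 4 = 3, 137395 mod 4 = 3; sign now -1
(137395/735) = (685/735)   [reduce mod 735]
reciprocity: (685/735) = +1·(735/685) since 685 mod 4 = 1, 735 mod 4 = 3; sign now -1
(735/685) = (50/685)   [reduce mod 685]
50 = 2^1·25; (2/685) = -1 since 685 mod 8 = 5, so (50/685) = (-1)^1·(25/685); sign now +1
reciprocity: (25/685) = +1·(685/25) since 25 mod 4 = 1, 685 mod 4 = 1; sign now +1
(685/25) = (10/25)   [reduce mod 25]
10 = 2^1·5; (2/25) = +1 since 25 mod 8 = 1, so (10/25) = (+1)^1·(5/25); sign now +1
reciprocity: (5/25) = +1·(25/5) since 5 mod 4 = 1, 25 mod 4 = 1; sign now +1
(25/5) = (0/5)   [reduce mod 5]
(0/5) = 0   [gcd(a, n) > 1]; final value = 0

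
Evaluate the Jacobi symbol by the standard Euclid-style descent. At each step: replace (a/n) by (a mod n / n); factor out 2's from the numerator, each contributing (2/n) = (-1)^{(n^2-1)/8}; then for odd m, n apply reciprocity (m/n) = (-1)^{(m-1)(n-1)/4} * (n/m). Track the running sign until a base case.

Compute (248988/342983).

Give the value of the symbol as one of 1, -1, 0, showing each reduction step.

-1

factor out 2^2: 248988 = 2^2·62247; with 342983 mod 8 = 7, (2/342983) = +1; sign now +1; continue with (62247/342983)
flip (62247/342983) -> (342983/62247): both odd, 62247 mod 4 = 3, 342983 mod 4 = 3, so the flip contributes -1; sign now -1
(342983/62247): 342983 mod 62247 = 31748, so (342983/62247) = (31748/62247)
factor out 2^2: 31748 = 2^2·7937; with 62247 mod 8 = 7, (2/62247) = +1; sign now -1; continue with (7937/62247)
flip (7937/62247) -> (62247/7937): both odd, 7937 mod 4 = 1, 62247 mod 4 = 3, so the flip contributes +1; sign now -1
(62247/7937): 62247 mod 7937 = 6688, so (62247/7937) = (6688/7937)
factor out 2^5: 6688 = 2^5·209; with 7937 mod 8 = 1, (2/7937) = +1; sign now -1; continue with (209/7937)
flip (209/7937) -> (7937/209): both odd, 209 mod 4 = 1, 7937 mod 4 = 1, so the flip contributes +1; sign now -1
(7937/209): 7937 mod 209 = 204, so (7937/209) = (204/209)
factor out 2^2: 204 = 2^2·51; with 209 mod 8 = 1, (2/209) = +1; sign now -1; continue with (51/209)
flip (51/209) -> (209/51): both odd, 51 mod 4 = 3, 209 mod 4 = 1, so the flip contributes +1; sign now -1
(209/51): 209 mod 51 = 5, so (209/51) = (5/51)
flip (5/51) -> (51/5): both odd, 5 mod 4 = 1, 51 mod 4 = 3, so the flip contributes +1; sign now -1
(51/5): 51 mod 5 = 1, so (51/5) = (1/5)
reached (1/5) = 1, so the symbol is -1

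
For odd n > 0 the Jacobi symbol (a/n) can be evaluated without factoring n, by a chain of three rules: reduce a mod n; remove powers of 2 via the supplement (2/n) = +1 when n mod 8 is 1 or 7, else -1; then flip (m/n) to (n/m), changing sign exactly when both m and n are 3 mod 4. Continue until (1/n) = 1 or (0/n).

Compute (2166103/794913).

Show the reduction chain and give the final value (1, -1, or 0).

1

(2166103/794913) = (576277/794913)   [reduce mod 794913]
reciprocity: (576277/794913) = +1·(794913/576277) since 576277 mod 4 = 1, 794913 mod 4 = 1; sign now +1
(794913/576277) = (218636/576277)   [reduce mod 576277]
218636 = 2^2·54659; (2/576277) = -1 since 576277 mod 8 = 5, so (218636/576277) = (-1)^2·(54659/576277); sign now +1
reciprocity: (54659/576277) = +1·(576277/54659) since 54659 mod 4 = 3, 576277 mod 4 = 1; sign now +1
(576277/54659) = (29687/54659)   [reduce mod 54659]
reciprocity: (29687/54659) = -1·(54659/29687) since 29687 mod 4 = 3, 54659 mod 4 = 3; sign now -1
(54659/29687) = (24972/29687)   [reduce mod 29687]
24972 = 2^2·6243; (2/29687) = +1 since 29687 mod 8 = 7, so (24972/29687) = (+1)^2·(6243/29687); sign now -1
reciprocity: (6243/29687) = -1·(29687/6243) since 6243 mod 4 = 3, 29687 mod 4 = 3; sign now +1
(29687/6243) = (4715/6243)   [reduce mod 6243]
reciprocity: (4715/6243) = -1·(6243/4715) since 4715 mod 4 = 3, 6243 mod 4 = 3; sign now -1
(6243/4715) = (1528/4715)   [reduce mod 4715]
1528 = 2^3·191; (2/4715) = -1 since 4715 mod 8 = 3, so (1528/4715) = (-1)^3·(191/4715); sign now +1
reciprocity: (191/4715) = -1·(4715/191) since 191 mod 4 = 3, 4715 mod 4 = 3; sign now -1
(4715/191) = (131/191)   [reduce mod 191]
reciprocity: (131/191) = -1·(191/131) since 131 mod 4 = 3, 191 mod 4 = 3; sign now +1
(191/131) = (60/131)   [reduce mod 131]
60 = 2^2·15; (2/131) = -1 since 131 mod 8 = 3, so (60/131) = (-1)^2·(15/131); sign now +1
reciprocity: (15/131) = -1·(131/15) since 15 mod 4 = 3, 131 mod 4 = 3; sign now -1
(131/15) = (11/15)   [reduce mod 15]
reciprocity: (11/15) = -1·(15/11) since 11 mod 4 = 3, 15 mod 4 = 3; sign now +1
(15/11) = (4/11)   [reduce mod 11]
4 = 2^2·1; (2/11) = -1 since 11 mod 8 = 3, so (4/11) = (-1)^2·(1/11); sign now +1
(1/11) = 1; final value = sign = +1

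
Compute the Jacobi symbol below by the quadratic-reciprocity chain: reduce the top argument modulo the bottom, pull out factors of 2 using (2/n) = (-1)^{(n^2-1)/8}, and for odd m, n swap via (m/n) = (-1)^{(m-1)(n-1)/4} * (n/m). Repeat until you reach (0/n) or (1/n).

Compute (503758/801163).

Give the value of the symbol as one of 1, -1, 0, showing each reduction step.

-1

503758 = 2^1·251879; (2/801163) = -1 since 801163 mod 8 = 3, so (503758/801163) = (-1)^1·(251879/801163); sign now -1
reciprocity: (251879/801163) = -1·(801163/251879) since 251879 mod 4 = 3, 801163 mod 4 = 3; sign now +1
(801163/251879) = (45526/251879)   [reduce mod 251879]
45526 = 2^1·22763; (2/251879) = +1 since 251879 mod 8 = 7, so (45526/251879) = (+1)^1·(22763/251879); sign now +1
reciprocity: (22763/251879) = -1·(251879/22763) since 22763 mod 4 = 3, 251879 mod 4 = 3; sign now -1
(251879/22763) = (1486/22763)   [reduce mod 22763]
1486 = 2^1·743; (2/22763) = -1 since 22763 mod 8 = 3, so (1486/22763) = (-1)^1·(743/22763); sign now +1
reciprocity: (743/22763) = -1·(22763/743) since 743 mod 4 = 3, 22763 mod 4 = 3; sign now -1
(22763/743) = (473/743)   [reduce mod 743]
reciprocity: (473/743) = +1·(743/473) since 473 mod 4 = 1, 743 mod 4 = 3; sign now -1
(743/473) = (270/473)   [reduce mod 473]
270 = 2^1·135; (2/473) = +1 since 473 mod 8 = 1, so (270/473) = (+1)^1·(135/473); sign now -1
reciprocity: (135/473) = +1·(473/135) since 135 mod 4 = 3, 473 mod 4 = 1; sign now -1
(473/135) = (68/135)   [reduce mod 135]
68 = 2^2·17; (2/135) = +1 since 135 mod 8 = 7, so (68/135) = (+1)^2·(17/135); sign now -1
reciprocity: (17/135) = +1·(135/17) since 17 mod 4 = 1, 135 mod 4 = 3; sign now -1
(135/17) = (16/17)   [reduce mod 17]
16 = 2^4·1; (2/17) = +1 since 17 mod 8 = 1, so (16/17) = (+1)^4·(1/17); sign now -1
(1/17) = 1; final value = sign = -1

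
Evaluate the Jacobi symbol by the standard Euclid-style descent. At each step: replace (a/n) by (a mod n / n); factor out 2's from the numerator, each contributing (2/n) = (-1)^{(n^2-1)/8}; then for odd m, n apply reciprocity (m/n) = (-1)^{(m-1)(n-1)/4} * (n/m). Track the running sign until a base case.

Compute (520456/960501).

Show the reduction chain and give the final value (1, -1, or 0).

520456 = 2^3·65057; (2/960501) = -1 since 960501 mod 8 = 5, so (520456/960501) = (-1)^3·(65057/960501); sign now -1
reciprocity: (65057/960501) = +1·(960501/65057) since 65057 mod 4 = 1, 960501 mod 4 = 1; sign now -1
(960501/65057) = (49703/65057)   [reduce mod 65057]
reciprocity: (49703/65057) = +1·(65057/49703) since 49703 mod 4 = 3, 65057 mod 4 = 1; sign now -1
(65057/49703) = (15354/49703)   [reduce mod 49703]
15354 = 2^1·7677; (2/49703) = +1 since 49703 mod 8 = 7, so (15354/49703) = (+1)^1·(7677/49703); sign now -1
reciprocity: (7677/49703) = +1·(49703/7677) since 7677 mod 4 = 1, 49703 mod 4 = 3; sign now -1
(49703/7677) = (3641/7677)   [reduce mod 7677]
reciprocity: (3641/7677) = +1·(7677/3641) since 3641 mod 4 = 1, 7677 mod 4 = 1; sign now -1
(7677/3641) = (395/3641)   [reduce mod 3641]
reciprocity: (395/3641) = +1·(3641/395) since 395 mod 4 = 3, 3641 mod 4 = 1; sign now -1
(3641/395) = (86/395)   [reduce mod 395]
86 = 2^1·43; (2/395) = -1 since 395 mod 8 = 3, so (86/395) = (-1)^1·(43/395); sign now +1
reciprocity: (43/395) = -1·(395/43) since 43 mod 4 = 3, 395 mod 4 = 3; sign now -1
(395/43) = (8/43)   [reduce mod 43]
8 = 2^3·1; (2/43) = -1 since 43 mod 8 = 3, so (8/43) = (-1)^3·(1/43); sign now +1
(1/43) = 1; final value = sign = +1

1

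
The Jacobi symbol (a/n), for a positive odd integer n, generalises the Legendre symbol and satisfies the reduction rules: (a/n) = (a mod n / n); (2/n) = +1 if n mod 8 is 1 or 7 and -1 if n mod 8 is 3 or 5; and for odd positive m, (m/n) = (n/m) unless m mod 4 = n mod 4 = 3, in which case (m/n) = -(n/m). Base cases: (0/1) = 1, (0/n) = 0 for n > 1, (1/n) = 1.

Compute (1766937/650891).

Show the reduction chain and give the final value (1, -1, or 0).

-1

(1766937/650891): 1766937 mod 650891 = 465155, so (1766937/650891) = (465155/650891)
flip (465155/650891) -> (650891/465155): both odd, 465155 mod 4 = 3, 650891 mod 4 = 3, so the flip contributes -1; sign now -1
(650891/465155): 650891 mod 465155 = 185736, so (650891/465155) = (185736/465155)
factor out 2^3: 185736 = 2^3·23217; with 465155 mod 8 = 3, (2/465155) = -1; sign now +1; continue with (23217/465155)
flip (23217/465155) -> (465155/23217): both odd, 23217 mod 4 = 1, 465155 mod 4 = 3, so the flip contributes +1; sign now +1
(465155/23217): 465155 mod 23217 = 815, so (465155/23217) = (815/23217)
flip (815/23217) -> (23217/815): both odd, 815 mod 4 = 3, 23217 mod 4 = 1, so the flip contributes +1; sign now +1
(23217/815): 23217 mod 815 = 397, so (23217/815) = (397/815)
flip (397/815) -> (815/397): both odd, 397 mod 4 = 1, 815 mod 4 = 3, so the flip contributes +1; sign now +1
(815/397): 815 mod 397 = 21, so (815/397) = (21/397)
flip (21/397) -> (397/21): both odd, 21 mod 4 = 1, 397 mod 4 = 1, so the flip contributes +1; sign now +1
(397/21): 397 mod 21 = 19, so (397/21) = (19/21)
flip (19/21) -> (21/19): both odd, 19 mod 4 = 3, 21 mod 4 = 1, so the flip contributes +1; sign now +1
(21/19): 21 mod 19 = 2, so (21/19) = (2/19)
factor out 2^1: 2 = 2^1·1; with 19 mod 8 = 3, (2/19) = -1; sign now -1; continue with (1/19)
reached (1/19) = 1, so the symbol is -1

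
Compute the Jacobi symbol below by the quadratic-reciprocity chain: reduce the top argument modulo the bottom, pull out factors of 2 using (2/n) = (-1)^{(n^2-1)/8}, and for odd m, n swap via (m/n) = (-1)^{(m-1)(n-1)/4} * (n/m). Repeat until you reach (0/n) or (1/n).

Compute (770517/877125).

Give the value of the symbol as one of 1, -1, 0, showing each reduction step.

flip (770517/877125) -> (877125/770517): both odd, 770517 mod 4 = 1, 877125 mod 4 = 1, so the flip contributes +1; sign now +1
(877125/770517): 877125 mod 770517 = 106608, so (877125/770517) = (106608/770517)
factor out 2^4: 106608 = 2^4·6663; with 770517 mod 8 = 5, (2/770517) = -1; sign now +1; continue with (6663/770517)
flip (6663/770517) -> (770517/6663): both odd, 6663 mod 4 = 3, 770517 mod 4 = 1, so the flip contributes +1; sign now +1
(770517/6663): 770517 mod 6663 = 4272, so (770517/6663) = (4272/6663)
factor out 2^4: 4272 = 2^4·267; with 6663 mod 8 = 7, (2/6663) = +1; sign now +1; continue with (267/6663)
flip (267/6663) -> (6663/267): both odd, 267 mod 4 = 3, 6663 mod 4 = 3, so the flip contributes -1; sign now -1
(6663/267): 6663 mod 267 = 255, so (6663/267) = (255/267)
flip (255/267) -> (267/255): both odd, 255 mod 4 = 3, 267 mod 4 = 3, so the flip contributes -1; sign now +1
(267/255): 267 mod 255 = 12, so (267/255) = (12/255)
factor out 2^2: 12 = 2^2·3; with 255 mod 8 = 7, (2/255) = +1; sign now +1; continue with (3/255)
flip (3/255) -> (255/3): both odd, 3 mod 4 = 3, 255 mod 4 = 3, so the flip contributes -1; sign now -1
(255/3): 255 mod 3 = 0, so (255/3) = (0/3)
reached (0/3); gcd(a, n) > 1, so (0/3) = 0 and the symbol is 0

0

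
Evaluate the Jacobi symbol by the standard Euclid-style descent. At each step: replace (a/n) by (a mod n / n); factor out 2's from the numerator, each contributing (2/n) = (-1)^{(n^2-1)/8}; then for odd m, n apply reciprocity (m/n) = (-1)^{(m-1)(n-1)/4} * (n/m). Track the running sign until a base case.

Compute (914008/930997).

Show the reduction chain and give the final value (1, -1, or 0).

914008 = 2^3·114251; (2/930997) = -1 since 930997 mod 8 = 5, so (914008/930997) = (-1)^3·(114251/930997); sign now -1
reciprocity: (114251/930997) = +1·(930997/114251) since 114251 mod 4 = 3, 930997 mod 4 = 1; sign now -1
(930997/114251) = (16989/114251)   [reduce mod 114251]
reciprocity: (16989/114251) = +1·(114251/16989) since 16989 mod 4 = 1, 114251 mod 4 = 3; sign now -1
(114251/16989) = (12317/16989)   [reduce mod 16989]
reciprocity: (12317/16989) = +1·(16989/12317) since 12317 mod 4 = 1, 16989 mod 4 = 1; sign now -1
(16989/12317) = (4672/12317)   [reduce mod 12317]
4672 = 2^6·73; (2/12317) = -1 since 12317 mod 8 = 5, so (4672/12317) = (-1)^6·(73/12317); sign now -1
reciprocity: (73/12317) = +1·(12317/73) since 73 mod 4 = 1, 12317 mod 4 = 1; sign now -1
(12317/73) = (53/73)   [reduce mod 73]
reciprocity: (53/73) = +1·(73/53) since 53 mod 4 = 1, 73 mod 4 = 1; sign now -1
(73/53) = (20/53)   [reduce mod 53]
20 = 2^2·5; (2/53) = -1 since 53 mod 8 = 5, so (20/53) = (-1)^2·(5/53); sign now -1
reciprocity: (5/53) = +1·(53/5) since 5 mod 4 = 1, 53 mod 4 = 1; sign now -1
(53/5) = (3/5)   [reduce mod 5]
reciprocity: (3/5) = +1·(5/3) since 3 mod 4 = 3, 5 mod 4 = 1; sign now -1
(5/3) = (2/3)   [reduce mod 3]
2 = 2^1·1; (2/3) = -1 since 3 mod 8 = 3, so (2/3) = (-1)^1·(1/3); sign now +1
(1/3) = 1; final value = sign = +1

1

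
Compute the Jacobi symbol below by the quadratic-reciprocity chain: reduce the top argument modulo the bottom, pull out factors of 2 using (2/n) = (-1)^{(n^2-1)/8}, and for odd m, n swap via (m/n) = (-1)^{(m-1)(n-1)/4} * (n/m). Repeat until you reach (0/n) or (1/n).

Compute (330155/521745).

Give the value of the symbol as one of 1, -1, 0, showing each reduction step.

0

flip (330155/521745) -> (521745/330155): both odd, 330155 mod 4 = 3, 521745 mod 4 = 1, so the flip contributes +1; sign now +1
(521745/330155): 521745 mod 330155 = 191590, so (521745/330155) = (191590/330155)
factor out 2^1: 191590 = 2^1·95795; with 330155 mod 8 = 3, (2/330155) = -1; sign now -1; continue with (95795/330155)
flip (95795/330155) -> (330155/95795): both odd, 95795 mod 4 = 3, 330155 mod 4 = 3, so the flip contributes -1; sign now +1
(330155/95795): 330155 mod 95795 = 42770, so (330155/95795) = (42770/95795)
factor out 2^1: 42770 = 2^1·21385; with 95795 mod 8 = 3, (2/95795) = -1; sign now -1; continue with (21385/95795)
flip (21385/95795) -> (95795/21385): both odd, 21385 mod 4 = 1, 95795 mod 4 = 3, so the flip contributes +1; sign now -1
(95795/21385): 95795 mod 21385 = 10255, so (95795/21385) = (10255/21385)
flip (10255/21385) -> (21385/10255): both odd, 10255 mod 4 = 3, 21385 mod 4 = 1, so the flip contributes +1; sign now -1
(21385/10255): 21385 mod 10255 = 875, so (21385/10255) = (875/10255)
flip (875/10255) -> (10255/875): both odd, 875 mod 4 = 3, 10255 mod 4 = 3, so the flip contributes -1; sign now +1
(10255/875): 10255 mod 875 = 630, so (10255/875) = (630/875)
factor out 2^1: 630 = 2^1·315; with 875 mod 8 = 3, (2/875) = -1; sign now -1; continue with (315/875)
flip (315/875) -> (875/315): both odd, 315 mod 4 = 3, 875 mod 4 = 3, so the flip contributes -1; sign now +1
(875/315): 875 mod 315 = 245, so (875/315) = (245/315)
flip (245/315) -> (315/245): both odd, 245 mod 4 = 1, 315 mod 4 = 3, so the flip contributes +1; sign now +1
(315/245): 315 mod 245 = 70, so (315/245) = (70/245)
factor out 2^1: 70 = 2^1·35; with 245 mod 8 = 5, (2/245) = -1; sign now -1; continue with (35/245)
flip (35/245) -> (245/35): both odd, 35 mod 4 = 3, 245 mod 4 = 1, so the flip contributes +1; sign now -1
(245/35): 245 mod 35 = 0, so (245/35) = (0/35)
reached (0/35); gcd(a, n) > 1, so (0/35) = 0 and the symbol is 0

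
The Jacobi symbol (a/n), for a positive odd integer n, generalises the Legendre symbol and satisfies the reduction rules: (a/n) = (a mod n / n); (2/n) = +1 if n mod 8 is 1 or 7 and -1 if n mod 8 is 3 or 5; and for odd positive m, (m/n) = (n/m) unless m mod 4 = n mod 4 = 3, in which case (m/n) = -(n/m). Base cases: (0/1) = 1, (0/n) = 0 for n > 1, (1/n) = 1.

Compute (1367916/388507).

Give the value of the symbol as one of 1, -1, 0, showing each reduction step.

(1367916/388507) = (202395/388507)   [reduce mod 388507]
reciprocity: (202395/388507) = -1·(388507/202395) since 202395 mod 4 = 3, 388507 mod 4 = 3; sign now -1
(388507/202395) = (186112/202395)   [reduce mod 202395]
186112 = 2^8·727; (2/202395) = -1 since 202395 mod 8 = 3, so (186112/202395) = (-1)^8·(727/202395); sign now -1
reciprocity: (727/202395) = -1·(202395/727) since 727 mod 4 = 3, 202395 mod 4 = 3; sign now +1
(202395/727) = (289/727)   [reduce mod 727]
reciprocity: (289/727) = +1·(727/289) since 289 mod 4 = 1, 727 mod 4 = 3; sign now +1
(727/289) = (149/289)   [reduce mod 289]
reciprocity: (149/289) = +1·(289/149) since 149 mod 4 = 1, 289 mod 4 = 1; sign now +1
(289/149) = (140/149)   [reduce mod 149]
140 = 2^2·35; (2/149) = -1 since 149 mod 8 = 5, so (140/149) = (-1)^2·(35/149); sign now +1
reciprocity: (35/149) = +1·(149/35) since 35 mod 4 = 3, 149 mod 4 = 1; sign now +1
(149/35) = (9/35)   [reduce mod 35]
reciprocity: (9/35) = +1·(35/9) since 9 mod 4 = 1, 35 mod 4 = 3; sign now +1
(35/9) = (8/9)   [reduce mod 9]
8 = 2^3·1; (2/9) = +1 since 9 mod 8 = 1, so (8/9) = (+1)^3·(1/9); sign now +1
(1/9) = 1; final value = sign = +1

1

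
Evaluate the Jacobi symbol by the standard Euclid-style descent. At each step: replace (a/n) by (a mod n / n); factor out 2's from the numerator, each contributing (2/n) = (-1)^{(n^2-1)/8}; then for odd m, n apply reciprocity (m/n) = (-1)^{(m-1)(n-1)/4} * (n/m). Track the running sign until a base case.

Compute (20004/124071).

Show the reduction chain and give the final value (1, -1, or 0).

0

20004 = 2^2·5001; (2/124071) = +1 since 124071 mod 8 = 7, so (20004/124071) = (+1)^2·(5001/124071); sign now +1
reciprocity: (5001/124071) = +1·(124071/5001) since 5001 mod 4 = 1, 124071 mod 4 = 3; sign now +1
(124071/5001) = (4047/5001)   [reduce mod 5001]
reciprocity: (4047/5001) = +1·(5001/4047) since 4047 mod 4 = 3, 5001 mod 4 = 1; sign now +1
(5001/4047) = (954/4047)   [reduce mod 4047]
954 = 2^1·477; (2/4047) = +1 since 4047 mod 8 = 7, so (954/4047) = (+1)^1·(477/4047); sign now +1
reciprocity: (477/4047) = +1·(4047/477) since 477 mod 4 = 1, 4047 mod 4 = 3; sign now +1
(4047/477) = (231/477)   [reduce mod 477]
reciprocity: (231/477) = +1·(477/231) since 231 mod 4 = 3, 477 mod 4 = 1; sign now +1
(477/231) = (15/231)   [reduce mod 231]
reciprocity: (15/231) = -1·(231/15) since 15 mod 4 = 3, 231 mod 4 = 3; sign now -1
(231/15) = (6/15)   [reduce mod 15]
6 = 2^1·3; (2/15) = +1 since 15 mod 8 = 7, so (6/15) = (+1)^1·(3/15); sign now -1
reciprocity: (3/15) = -1·(15/3) since 3 mod 4 = 3, 15 mod 4 = 3; sign now +1
(15/3) = (0/3)   [reduce mod 3]
(0/3) = 0   [gcd(a, n) > 1]; final value = 0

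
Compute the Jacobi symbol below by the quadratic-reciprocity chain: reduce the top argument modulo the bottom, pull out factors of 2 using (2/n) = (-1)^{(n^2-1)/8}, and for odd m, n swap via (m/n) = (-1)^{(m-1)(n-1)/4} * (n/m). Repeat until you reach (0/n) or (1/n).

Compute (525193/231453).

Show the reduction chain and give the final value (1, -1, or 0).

-1

(525193/231453): 525193 mod 231453 = 62287, so (525193/231453) = (62287/231453)
flip (62287/231453) -> (231453/62287): both odd, 62287 mod 4 = 3, 231453 mod 4 = 1, so the flip contributes +1; sign now +1
(231453/62287): 231453 mod 62287 = 44592, so (231453/62287) = (44592/62287)
factor out 2^4: 44592 = 2^4·2787; with 62287 mod 8 = 7, (2/62287) = +1; sign now +1; continue with (2787/62287)
flip (2787/62287) -> (62287/2787): both odd, 2787 mod 4 = 3, 62287 mod 4 = 3, so the flip contributes -1; sign now -1
(62287/2787): 62287 mod 2787 = 973, so (62287/2787) = (973/2787)
flip (973/2787) -> (2787/973): both odd, 973 mod 4 = 1, 2787 mod 4 = 3, so the flip contributes +1; sign now -1
(2787/973): 2787 mod 973 = 841, so (2787/973) = (841/973)
flip (841/973) -> (973/841): both odd, 841 mod 4 = 1, 973 mod 4 = 1, so the flip contributes +1; sign now -1
(973/841): 973 mod 841 = 132, so (973/841) = (132/841)
factor out 2^2: 132 = 2^2·33; with 841 mod 8 = 1, (2/841) = +1; sign now -1; continue with (33/841)
flip (33/841) -> (841/33): both odd, 33 mod 4 = 1, 841 mod 4 = 1, so the flip contributes +1; sign now -1
(841/33): 841 mod 33 = 16, so (841/33) = (16/33)
factor out 2^4: 16 = 2^4·1; with 33 mod 8 = 1, (2/33) = +1; sign now -1; continue with (1/33)
reached (1/33) = 1, so the symbol is -1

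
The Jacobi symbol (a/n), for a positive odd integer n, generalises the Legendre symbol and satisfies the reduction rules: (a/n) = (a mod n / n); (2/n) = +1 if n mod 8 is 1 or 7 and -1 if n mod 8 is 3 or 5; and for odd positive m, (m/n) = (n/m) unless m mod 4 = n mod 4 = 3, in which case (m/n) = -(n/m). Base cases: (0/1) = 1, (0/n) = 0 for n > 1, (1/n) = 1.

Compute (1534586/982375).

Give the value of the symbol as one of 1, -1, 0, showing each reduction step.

(1534586/982375) = (552211/982375)   [reduce mod 982375]
reciprocity: (552211/982375) = -1·(982375/552211) since 552211 mod 4 = 3, 982375 mod 4 = 3; sign now -1
(982375/552211) = (430164/552211)   [reduce mod 552211]
430164 = 2^2·107541; (2/552211) = -1 since 552211 mod 8 = 3, so (430164/552211) = (-1)^2·(107541/552211); sign now -1
reciprocity: (107541/552211) = +1·(552211/107541) since 107541 mod 4 = 1, 552211 mod 4 = 3; sign now -1
(552211/107541) = (14506/107541)   [reduce mod 107541]
14506 = 2^1·7253; (2/107541) = -1 since 107541 mod 8 = 5, so (14506/107541) = (-1)^1·(7253/107541); sign now +1
reciprocity: (7253/107541) = +1·(107541/7253) since 7253 mod 4 = 1, 107541 mod 4 = 1; sign now +1
(107541/7253) = (5999/7253)   [reduce mod 7253]
reciprocity: (5999/7253) = +1·(7253/5999) since 5999 mod 4 = 3, 7253 mod 4 = 1; sign now +1
(7253/5999) = (1254/5999)   [reduce mod 5999]
1254 = 2^1·627; (2/5999) = +1 since 5999 mod 8 = 7, so (1254/5999) = (+1)^1·(627/5999); sign now +1
reciprocity: (627/5999) = -1·(5999/627) since 627 mod 4 = 3, 5999 mod 4 = 3; sign now -1
(5999/627) = (356/627)   [reduce mod 627]
356 = 2^2·89; (2/627) = -1 since 627 mod 8 = 3, so (356/627) = (-1)^2·(89/627); sign now -1
reciprocity: (89/627) = +1·(627/89) since 89 mod 4 = 1, 627 mod 4 = 3; sign now -1
(627/89) = (4/89)   [reduce mod 89]
4 = 2^2·1; (2/89) = +1 since 89 mod 8 = 1, so (4/89) = (+1)^2·(1/89); sign now -1
(1/89) = 1; final value = sign = -1

-1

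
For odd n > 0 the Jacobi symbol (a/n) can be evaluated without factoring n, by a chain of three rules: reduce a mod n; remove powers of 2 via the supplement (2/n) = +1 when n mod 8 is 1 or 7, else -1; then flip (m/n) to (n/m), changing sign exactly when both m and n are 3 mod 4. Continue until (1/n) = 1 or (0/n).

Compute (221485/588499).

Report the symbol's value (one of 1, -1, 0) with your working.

flip (221485/588499) -> (588499/221485): both odd, 221485 mod 4 = 1, 588499 mod 4 = 3, so the flip contributes +1; sign now +1
(588499/221485): 588499 mod 221485 = 145529, so (588499/221485) = (145529/221485)
flip (145529/221485) -> (221485/145529): both odd, 145529 mod 4 = 1, 221485 mod 4 = 1, so the flip contributes +1; sign now +1
(221485/145529): 221485 mod 145529 = 75956, so (221485/145529) = (75956/145529)
factor out 2^2: 75956 = 2^2·18989; with 145529 mod 8 = 1, (2/145529) = +1; sign now +1; continue with (18989/145529)
flip (18989/145529) -> (145529/18989): both odd, 18989 mod 4 = 1, 145529 mod 4 = 1, so the flip contributes +1; sign now +1
(145529/18989): 145529 mod 18989 = 12606, so (145529/18989) = (12606/18989)
factor out 2^1: 12606 = 2^1·6303; with 18989 mod 8 = 5, (2/18989) = -1; sign now -1; continue with (6303/18989)
flip (6303/18989) -> (18989/6303): both odd, 6303 mod 4 = 3, 18989 mod 4 = 1, so the flip contributes +1; sign now -1
(18989/6303): 18989 mod 6303 = 80, so (18989/6303) = (80/6303)
factor out 2^4: 80 = 2^4·5; with 6303 mod 8 = 7, (2/6303) = +1; sign now -1; continue with (5/6303)
flip (5/6303) -> (6303/5): both odd, 5 mod 4 = 1, 6303 mod 4 = 3, so the flip contributes +1; sign now -1
(6303/5): 6303 mod 5 = 3, so (6303/5) = (3/5)
flip (3/5) -> (5/3): both odd, 3 mod 4 = 3, 5 mod 4 = 1, so the flip contributes +1; sign now -1
(5/3): 5 mod 3 = 2, so (5/3) = (2/3)
factor out 2^1: 2 = 2^1·1; with 3 mod 8 = 3, (2/3) = -1; sign now +1; continue with (1/3)
reached (1/3) = 1, so the symbol is +1

1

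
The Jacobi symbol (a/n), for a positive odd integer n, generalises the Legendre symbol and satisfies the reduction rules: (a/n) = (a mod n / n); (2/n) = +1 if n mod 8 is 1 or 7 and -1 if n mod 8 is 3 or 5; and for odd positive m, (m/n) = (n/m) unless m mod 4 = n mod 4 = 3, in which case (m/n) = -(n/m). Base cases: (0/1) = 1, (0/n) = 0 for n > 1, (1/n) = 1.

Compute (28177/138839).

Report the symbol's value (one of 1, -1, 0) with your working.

1

reciprocity: (28177/138839) = +1·(138839/28177) since 28177 mod 4 = 1, 138839 mod 4 = 3; sign now +1
(138839/28177) = (26131/28177)   [reduce mod 28177]
reciprocity: (26131/28177) = +1·(28177/26131) since 26131 mod 4 = 3, 28177 mod 4 = 1; sign now +1
(28177/26131) = (2046/26131)   [reduce mod 26131]
2046 = 2^1·1023; (2/26131) = -1 since 26131 mod 8 = 3, so (2046/26131) = (-1)^1·(1023/26131); sign now -1
reciprocity: (1023/26131) = -1·(26131/1023) since 1023 mod 4 = 3, 26131 mod 4 = 3; sign now +1
(26131/1023) = (556/1023)   [reduce mod 1023]
556 = 2^2·139; (2/1023) = +1 since 1023 mod 8 = 7, so (556/1023) = (+1)^2·(139/1023); sign now +1
reciprocity: (139/1023) = -1·(1023/139) since 139 mod 4 = 3, 1023 mod 4 = 3; sign now -1
(1023/139) = (50/139)   [reduce mod 139]
50 = 2^1·25; (2/139) = -1 since 139 mod 8 = 3, so (50/139) = (-1)^1·(25/139); sign now +1
reciprocity: (25/139) = +1·(139/25) since 25 mod 4 = 1, 139 mod 4 = 3; sign now +1
(139/25) = (14/25)   [reduce mod 25]
14 = 2^1·7; (2/25) = +1 since 25 mod 8 = 1, so (14/25) = (+1)^1·(7/25); sign now +1
reciprocity: (7/25) = +1·(25/7) since 7 mod 4 = 3, 25 mod 4 = 1; sign now +1
(25/7) = (4/7)   [reduce mod 7]
4 = 2^2·1; (2/7) = +1 since 7 mod 8 = 7, so (4/7) = (+1)^2·(1/7); sign now +1
(1/7) = 1; final value = sign = +1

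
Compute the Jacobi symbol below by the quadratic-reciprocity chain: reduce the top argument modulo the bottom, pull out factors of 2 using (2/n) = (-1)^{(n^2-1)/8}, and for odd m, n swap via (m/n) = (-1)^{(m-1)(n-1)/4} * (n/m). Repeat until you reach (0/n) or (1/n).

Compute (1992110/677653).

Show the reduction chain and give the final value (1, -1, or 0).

(1992110/677653): 1992110 mod 677653 = 636804, so (1992110/677653) = (636804/677653)
factor out 2^2: 636804 = 2^2·159201; with 677653 mod 8 = 5, (2/677653) = -1; sign now +1; continue with (159201/677653)
flip (159201/677653) -> (677653/159201): both odd, 159201 mod 4 = 1, 677653 mod 4 = 1, so the flip contributes +1; sign now +1
(677653/159201): 677653 mod 159201 = 40849, so (677653/159201) = (40849/159201)
flip (40849/159201) -> (159201/40849): both odd, 40849 mod 4 = 1, 159201 mod 4 = 1, so the flip contributes +1; sign now +1
(159201/40849): 159201 mod 40849 = 36654, so (159201/40849) = (36654/40849)
factor out 2^1: 36654 = 2^1·18327; with 40849 mod 8 = 1, (2/40849) = +1; sign now +1; continue with (18327/40849)
flip (18327/40849) -> (40849/18327): both odd, 18327 mod 4 = 3, 40849 mod 4 = 1, so the flip contributes +1; sign now +1
(40849/18327): 40849 mod 18327 = 4195, so (40849/18327) = (4195/18327)
flip (4195/18327) -> (18327/4195): both odd, 4195 mod 4 = 3, 18327 mod 4 = 3, so the flip contributes -1; sign now -1
(18327/4195): 18327 mod 4195 = 1547, so (18327/4195) = (1547/4195)
flip (1547/4195) -> (4195/1547): both odd, 1547 mod 4 = 3, 4195 mod 4 = 3, so the flip contributes -1; sign now +1
(4195/1547): 4195 mod 1547 = 1101, so (4195/1547) = (1101/1547)
flip (1101/1547) -> (1547/1101): both odd, 1101 mod 4 = 1, 1547 mod 4 = 3, so the flip contributes +1; sign now +1
(1547/1101): 1547 mod 1101 = 446, so (1547/1101) = (446/1101)
factor out 2^1: 446 = 2^1·223; with 1101 mod 8 = 5, (2/1101) = -1; sign now -1; continue with (223/1101)
flip (223/1101) -> (1101/223): both odd, 223 mod 4 = 3, 1101 mod 4 = 1, so the flip contributes +1; sign now -1
(1101/223): 1101 mod 223 = 209, so (1101/223) = (209/223)
flip (209/223) -> (223/209): both odd, 209 mod 4 = 1, 223 mod 4 = 3, so the flip contributes +1; sign now -1
(223/209): 223 mod 209 = 14, so (223/209) = (14/209)
factor out 2^1: 14 = 2^1·7; with 209 mod 8 = 1, (2/209) = +1; sign now -1; continue with (7/209)
flip (7/209) -> (209/7): both odd, 7 mod 4 = 3, 209 mod 4 = 1, so the flip contributes +1; sign now -1
(209/7): 209 mod 7 = 6, so (209/7) = (6/7)
factor out 2^1: 6 = 2^1·3; with 7 mod 8 = 7, (2/7) = +1; sign now -1; continue with (3/7)
flip (3/7) -> (7/3): both odd, 3 mod 4 = 3, 7 mod 4 = 3, so the flip contributes -1; sign now +1
(7/3): 7 mod 3 = 1, so (7/3) = (1/3)
reached (1/3) = 1, so the symbol is +1

1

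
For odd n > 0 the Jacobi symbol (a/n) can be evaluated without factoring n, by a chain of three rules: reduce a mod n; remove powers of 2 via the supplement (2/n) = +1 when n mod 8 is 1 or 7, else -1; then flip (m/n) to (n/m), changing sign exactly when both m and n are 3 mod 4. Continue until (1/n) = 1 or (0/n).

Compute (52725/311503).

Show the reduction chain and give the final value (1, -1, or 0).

0

flip (52725/311503) -> (311503/52725): both odd, 52725 mod 4 = 1, 311503 mod 4 = 3, so the flip contributes +1; sign now +1
(311503/52725): 311503 mod 52725 = 47878, so (311503/52725) = (47878/52725)
factor out 2^1: 47878 = 2^1·23939; with 52725 mod 8 = 5, (2/52725) = -1; sign now -1; continue with (23939/52725)
flip (23939/52725) -> (52725/23939): both odd, 23939 mod 4 = 3, 52725 mod 4 = 1, so the flip contributes +1; sign now -1
(52725/23939): 52725 mod 23939 = 4847, so (52725/23939) = (4847/23939)
flip (4847/23939) -> (23939/4847): both odd, 4847 mod 4 = 3, 23939 mod 4 = 3, so the flip contributes -1; sign now +1
(23939/4847): 23939 mod 4847 = 4551, so (23939/4847) = (4551/4847)
flip (4551/4847) -> (4847/4551): both odd, 4551 mod 4 = 3, 4847 mod 4 = 3, so the flip contributes -1; sign now -1
(4847/4551): 4847 mod 4551 = 296, so (4847/4551) = (296/4551)
factor out 2^3: 296 = 2^3·37; with 4551 mod 8 = 7, (2/4551) = +1; sign now -1; continue with (37/4551)
flip (37/4551) -> (4551/37): both odd, 37 mod 4 = 1, 4551 mod 4 = 3, so the flip contributes +1; sign now -1
(4551/37): 4551 mod 37 = 0, so (4551/37) = (0/37)
reached (0/37); gcd(a, n) > 1, so (0/37) = 0 and the symbol is 0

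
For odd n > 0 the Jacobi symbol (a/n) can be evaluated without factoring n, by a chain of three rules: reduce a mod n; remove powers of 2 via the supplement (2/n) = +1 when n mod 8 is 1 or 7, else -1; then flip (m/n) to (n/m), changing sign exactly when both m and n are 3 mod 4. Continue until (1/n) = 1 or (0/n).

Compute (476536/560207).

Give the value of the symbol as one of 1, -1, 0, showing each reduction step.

-1

factor out 2^3: 476536 = 2^3·59567; with 560207 mod 8 = 7, (2/560207) = +1; sign now +1; continue with (59567/560207)
flip (59567/560207) -> (560207/59567): both odd, 59567 mod 4 = 3, 560207 mod 4 = 3, so the flip contributes -1; sign now -1
(560207/59567): 560207 mod 59567 = 24104, so (560207/59567) = (24104/59567)
factor out 2^3: 24104 = 2^3·3013; with 59567 mod 8 = 7, (2/59567) = +1; sign now -1; continue with (3013/59567)
flip (3013/59567) -> (59567/3013): both odd, 3013 mod 4 = 1, 59567 mod 4 = 3, so the flip contributes +1; sign now -1
(59567/3013): 59567 mod 3013 = 2320, so (59567/3013) = (2320/3013)
factor out 2^4: 2320 = 2^4·145; with 3013 mod 8 = 5, (2/3013) = -1; sign now -1; continue with (145/3013)
flip (145/3013) -> (3013/145): both odd, 145 mod 4 = 1, 3013 mod 4 = 1, so the flip contributes +1; sign now -1
(3013/145): 3013 mod 145 = 113, so (3013/145) = (113/145)
flip (113/145) -> (145/113): both odd, 113 mod 4 = 1, 145 mod 4 = 1, so the flip contributes +1; sign now -1
(145/113): 145 mod 113 = 32, so (145/113) = (32/113)
factor out 2^5: 32 = 2^5·1; with 113 mod 8 = 1, (2/113) = +1; sign now -1; continue with (1/113)
reached (1/113) = 1, so the symbol is -1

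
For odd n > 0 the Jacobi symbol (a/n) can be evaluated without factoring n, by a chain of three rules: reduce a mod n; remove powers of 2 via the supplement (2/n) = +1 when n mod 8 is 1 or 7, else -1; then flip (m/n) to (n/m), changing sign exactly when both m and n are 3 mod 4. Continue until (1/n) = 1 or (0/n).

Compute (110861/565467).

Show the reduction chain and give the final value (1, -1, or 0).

1

flip (110861/565467) -> (565467/110861): both odd, 110861 mod 4 = 1, 565467 mod 4 = 3, so the flip contributes +1; sign now +1
(565467/110861): 565467 mod 110861 = 11162, so (565467/110861) = (11162/110861)
factor out 2^1: 11162 = 2^1·5581; with 110861 mod 8 = 5, (2/110861) = -1; sign now -1; continue with (5581/110861)
flip (5581/110861) -> (110861/5581): both odd, 5581 mod 4 = 1, 110861 mod 4 = 1, so the flip contributes +1; sign now -1
(110861/5581): 110861 mod 5581 = 4822, so (110861/5581) = (4822/5581)
factor out 2^1: 4822 = 2^1·2411; with 5581 mod 8 = 5, (2/5581) = -1; sign now +1; continue with (2411/5581)
flip (2411/5581) -> (5581/2411): both odd, 2411 mod 4 = 3, 5581 mod 4 = 1, so the flip contributes +1; sign now +1
(5581/2411): 5581 mod 2411 = 759, so (5581/2411) = (759/2411)
flip (759/2411) -> (2411/759): both odd, 759 mod 4 = 3, 2411 mod 4 = 3, so the flip contributes -1; sign now -1
(2411/759): 2411 mod 759 = 134, so (2411/759) = (134/759)
factor out 2^1: 134 = 2^1·67; with 759 mod 8 = 7, (2/759) = +1; sign now -1; continue with (67/759)
flip (67/759) -> (759/67): both odd, 67 mod 4 = 3, 759 mod 4 = 3, so the flip contributes -1; sign now +1
(759/67): 759 mod 67 = 22, so (759/67) = (22/67)
factor out 2^1: 22 = 2^1·11; with 67 mod 8 = 3, (2/67) = -1; sign now -1; continue with (11/67)
flip (11/67) -> (67/11): both odd, 11 mod 4 = 3, 67 mod 4 = 3, so the flip contributes -1; sign now +1
(67/11): 67 mod 11 = 1, so (67/11) = (1/11)
reached (1/11) = 1, so the symbol is +1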